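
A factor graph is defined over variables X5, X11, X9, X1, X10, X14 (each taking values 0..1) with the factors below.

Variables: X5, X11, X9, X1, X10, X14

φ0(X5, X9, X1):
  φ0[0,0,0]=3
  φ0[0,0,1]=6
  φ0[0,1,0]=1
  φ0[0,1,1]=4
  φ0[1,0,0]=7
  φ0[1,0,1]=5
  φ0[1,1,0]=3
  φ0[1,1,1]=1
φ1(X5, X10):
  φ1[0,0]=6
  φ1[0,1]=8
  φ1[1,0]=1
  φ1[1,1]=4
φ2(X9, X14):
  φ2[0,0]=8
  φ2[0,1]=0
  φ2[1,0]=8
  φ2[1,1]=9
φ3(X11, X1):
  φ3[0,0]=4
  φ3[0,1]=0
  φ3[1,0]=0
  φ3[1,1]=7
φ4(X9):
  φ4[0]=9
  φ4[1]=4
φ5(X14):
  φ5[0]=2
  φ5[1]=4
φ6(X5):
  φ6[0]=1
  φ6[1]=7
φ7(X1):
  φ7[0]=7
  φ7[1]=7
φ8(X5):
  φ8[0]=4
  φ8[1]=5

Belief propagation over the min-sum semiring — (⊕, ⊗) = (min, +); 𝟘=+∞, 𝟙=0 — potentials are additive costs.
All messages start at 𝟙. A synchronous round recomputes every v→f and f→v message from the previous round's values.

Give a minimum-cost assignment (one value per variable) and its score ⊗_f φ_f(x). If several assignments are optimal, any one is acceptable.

init: all messages = 𝟙 over 2 values
r1 m[φ0→X5] = [1, 1]
r1 m[φ0→X9] = [3, 1]
r1 m[φ0→X1] = [1, 1]
r1 m[φ1→X5] = [6, 1]
r1 m[φ1→X10] = [1, 4]
r1 m[φ2→X9] = [0, 8]
r1 m[φ2→X14] = [8, 0]
r1 m[φ3→X11] = [0, 0]
r1 m[φ3→X1] = [0, 0]
r1 m[φ4→X9] = [9, 4]
r1 m[φ5→X14] = [2, 4]
r1 m[φ6→X5] = [1, 7]
r1 m[φ7→X1] = [7, 7]
r1 m[φ8→X5] = [4, 5]
r1 m[X5→φ0] = [0, 0]
r1 m[X5→φ1] = [0, 0]
r1 m[X5→φ6] = [0, 0]
r1 m[X5→φ8] = [0, 0]
r1 m[X11→φ3] = [0, 0]
r1 m[X9→φ0] = [0, 0]
r1 m[X9→φ2] = [0, 0]
r1 m[X9→φ4] = [0, 0]
r1 m[X1→φ0] = [0, 0]
r1 m[X1→φ3] = [0, 0]
r1 m[X1→φ7] = [0, 0]
r1 m[X10→φ1] = [0, 0]
r1 m[X14→φ2] = [0, 0]
r1 m[X14→φ5] = [0, 0]
r2 m[φ0→X5] = [1, 1]
r2 m[φ0→X9] = [3, 1]
r2 m[φ0→X1] = [1, 1]
r2 m[φ1→X5] = [6, 1]
r2 m[φ1→X10] = [1, 4]
r2 m[φ2→X9] = [0, 8]
r2 m[φ2→X14] = [8, 0]
r2 m[φ3→X11] = [0, 0]
r2 m[φ3→X1] = [0, 0]
r2 m[φ4→X9] = [9, 4]
r2 m[φ5→X14] = [2, 4]
r2 m[φ6→X5] = [1, 7]
r2 m[φ7→X1] = [7, 7]
r2 m[φ8→X5] = [4, 5]
r2 m[X5→φ0] = [11, 13]
r2 m[X5→φ1] = [6, 13]
r2 m[X5→φ6] = [11, 7]
r2 m[X5→φ8] = [8, 9]
r2 m[X11→φ3] = [0, 0]
r2 m[X9→φ0] = [9, 12]
r2 m[X9→φ2] = [12, 5]
r2 m[X9→φ4] = [3, 9]
r2 m[X1→φ0] = [7, 7]
r2 m[X1→φ3] = [8, 8]
r2 m[X1→φ7] = [1, 1]
r2 m[X10→φ1] = [0, 0]
r2 m[X14→φ2] = [2, 4]
r2 m[X14→φ5] = [8, 0]
r3 m[φ0→X5] = [19, 20]
r3 m[φ0→X9] = [21, 19]
r3 m[φ0→X1] = [23, 26]
r3 m[φ1→X5] = [6, 1]
r3 m[φ1→X10] = [12, 14]
r3 m[φ2→X9] = [4, 10]
r3 m[φ2→X14] = [13, 12]
r3 m[φ3→X11] = [8, 8]
r3 m[φ3→X1] = [0, 0]
r3 m[φ4→X9] = [9, 4]
r3 m[φ5→X14] = [2, 4]
r3 m[φ6→X5] = [1, 7]
r3 m[φ7→X1] = [7, 7]
r3 m[φ8→X5] = [4, 5]
r3 m[X5→φ0] = [11, 13]
r3 m[X5→φ1] = [6, 13]
r3 m[X5→φ6] = [11, 7]
r3 m[X5→φ8] = [8, 9]
r3 m[X11→φ3] = [0, 0]
r3 m[X9→φ0] = [9, 12]
r3 m[X9→φ2] = [12, 5]
r3 m[X9→φ4] = [3, 9]
r3 m[X1→φ0] = [7, 7]
r3 m[X1→φ3] = [8, 8]
r3 m[X1→φ7] = [1, 1]
r3 m[X10→φ1] = [0, 0]
r3 m[X14→φ2] = [2, 4]
r3 m[X14→φ5] = [8, 0]
r4 m[φ0→X5] = [19, 20]
r4 m[φ0→X9] = [21, 19]
r4 m[φ0→X1] = [23, 26]
r4 m[φ1→X5] = [6, 1]
r4 m[φ1→X10] = [12, 14]
r4 m[φ2→X9] = [4, 10]
r4 m[φ2→X14] = [13, 12]
r4 m[φ3→X11] = [8, 8]
r4 m[φ3→X1] = [0, 0]
r4 m[φ4→X9] = [9, 4]
r4 m[φ5→X14] = [2, 4]
r4 m[φ6→X5] = [1, 7]
r4 m[φ7→X1] = [7, 7]
r4 m[φ8→X5] = [4, 5]
r4 m[X5→φ0] = [11, 13]
r4 m[X5→φ1] = [24, 32]
r4 m[X5→φ6] = [29, 26]
r4 m[X5→φ8] = [26, 28]
r4 m[X11→φ3] = [0, 0]
r4 m[X9→φ0] = [13, 14]
r4 m[X9→φ2] = [30, 23]
r4 m[X9→φ4] = [25, 29]
r4 m[X1→φ0] = [7, 7]
r4 m[X1→φ3] = [30, 33]
r4 m[X1→φ7] = [23, 26]
r4 m[X10→φ1] = [0, 0]
r4 m[X14→φ2] = [2, 4]
r4 m[X14→φ5] = [13, 12]
r5 m[φ0→X5] = [22, 22]
r5 m[φ0→X9] = [21, 19]
r5 m[φ0→X1] = [26, 28]
r5 m[φ1→X5] = [6, 1]
r5 m[φ1→X10] = [30, 32]
r5 m[φ2→X9] = [4, 10]
r5 m[φ2→X14] = [31, 30]
r5 m[φ3→X11] = [33, 30]
r5 m[φ3→X1] = [0, 0]
r5 m[φ4→X9] = [9, 4]
r5 m[φ5→X14] = [2, 4]
r5 m[φ6→X5] = [1, 7]
r5 m[φ7→X1] = [7, 7]
r5 m[φ8→X5] = [4, 5]
r5 m[X5→φ0] = [11, 13]
r5 m[X5→φ1] = [24, 32]
r5 m[X5→φ6] = [29, 26]
r5 m[X5→φ8] = [26, 28]
r5 m[X11→φ3] = [0, 0]
r5 m[X9→φ0] = [13, 14]
r5 m[X9→φ2] = [30, 23]
r5 m[X9→φ4] = [25, 29]
r5 m[X1→φ0] = [7, 7]
r5 m[X1→φ3] = [30, 33]
r5 m[X1→φ7] = [23, 26]
r5 m[X10→φ1] = [0, 0]
r5 m[X14→φ2] = [2, 4]
r5 m[X14→φ5] = [13, 12]
r6 m[φ0→X5] = [22, 22]
r6 m[φ0→X9] = [21, 19]
r6 m[φ0→X1] = [26, 28]
r6 m[φ1→X5] = [6, 1]
r6 m[φ1→X10] = [30, 32]
r6 m[φ2→X9] = [4, 10]
r6 m[φ2→X14] = [31, 30]
r6 m[φ3→X11] = [33, 30]
r6 m[φ3→X1] = [0, 0]
r6 m[φ4→X9] = [9, 4]
r6 m[φ5→X14] = [2, 4]
r6 m[φ6→X5] = [1, 7]
r6 m[φ7→X1] = [7, 7]
r6 m[φ8→X5] = [4, 5]
r6 m[X5→φ0] = [11, 13]
r6 m[X5→φ1] = [27, 34]
r6 m[X5→φ6] = [32, 28]
r6 m[X5→φ8] = [29, 30]
r6 m[X11→φ3] = [0, 0]
r6 m[X9→φ0] = [13, 14]
r6 m[X9→φ2] = [30, 23]
r6 m[X9→φ4] = [25, 29]
r6 m[X1→φ0] = [7, 7]
r6 m[X1→φ3] = [33, 35]
r6 m[X1→φ7] = [26, 28]
r6 m[X10→φ1] = [0, 0]
r6 m[X14→φ2] = [2, 4]
r6 m[X14→φ5] = [31, 30]
r7 m[φ0→X5] = [22, 22]
r7 m[φ0→X9] = [21, 19]
r7 m[φ0→X1] = [26, 28]
r7 m[φ1→X5] = [6, 1]
r7 m[φ1→X10] = [33, 35]
r7 m[φ2→X9] = [4, 10]
r7 m[φ2→X14] = [31, 30]
r7 m[φ3→X11] = [35, 33]
r7 m[φ3→X1] = [0, 0]
r7 m[φ4→X9] = [9, 4]
r7 m[φ5→X14] = [2, 4]
r7 m[φ6→X5] = [1, 7]
r7 m[φ7→X1] = [7, 7]
r7 m[φ8→X5] = [4, 5]
r7 m[X5→φ0] = [11, 13]
r7 m[X5→φ1] = [27, 34]
r7 m[X5→φ6] = [32, 28]
r7 m[X5→φ8] = [29, 30]
r7 m[X11→φ3] = [0, 0]
r7 m[X9→φ0] = [13, 14]
r7 m[X9→φ2] = [30, 23]
r7 m[X9→φ4] = [25, 29]
r7 m[X1→φ0] = [7, 7]
r7 m[X1→φ3] = [33, 35]
r7 m[X1→φ7] = [26, 28]
r7 m[X10→φ1] = [0, 0]
r7 m[X14→φ2] = [2, 4]
r7 m[X14→φ5] = [31, 30]
r8 m[φ0→X5] = [22, 22]
r8 m[φ0→X9] = [21, 19]
r8 m[φ0→X1] = [26, 28]
r8 m[φ1→X5] = [6, 1]
r8 m[φ1→X10] = [33, 35]
r8 m[φ2→X9] = [4, 10]
r8 m[φ2→X14] = [31, 30]
r8 m[φ3→X11] = [35, 33]
r8 m[φ3→X1] = [0, 0]
r8 m[φ4→X9] = [9, 4]
r8 m[φ5→X14] = [2, 4]
r8 m[φ6→X5] = [1, 7]
r8 m[φ7→X1] = [7, 7]
r8 m[φ8→X5] = [4, 5]
r8 m[X5→φ0] = [11, 13]
r8 m[X5→φ1] = [27, 34]
r8 m[X5→φ6] = [32, 28]
r8 m[X5→φ8] = [29, 30]
r8 m[X11→φ3] = [0, 0]
r8 m[X9→φ0] = [13, 14]
r8 m[X9→φ2] = [30, 23]
r8 m[X9→φ4] = [25, 29]
r8 m[X1→φ0] = [7, 7]
r8 m[X1→φ3] = [33, 35]
r8 m[X1→φ7] = [26, 28]
r8 m[X10→φ1] = [0, 0]
r8 m[X14→φ2] = [2, 4]
r8 m[X14→φ5] = [31, 30]
fixed point reached at round 8
traceback from X5: (X5=0, X11=1, X9=1, X1=0, X10=0, X14=0), score=33

assignment: (X5=0, X11=1, X9=1, X1=0, X10=0, X14=0); score = 33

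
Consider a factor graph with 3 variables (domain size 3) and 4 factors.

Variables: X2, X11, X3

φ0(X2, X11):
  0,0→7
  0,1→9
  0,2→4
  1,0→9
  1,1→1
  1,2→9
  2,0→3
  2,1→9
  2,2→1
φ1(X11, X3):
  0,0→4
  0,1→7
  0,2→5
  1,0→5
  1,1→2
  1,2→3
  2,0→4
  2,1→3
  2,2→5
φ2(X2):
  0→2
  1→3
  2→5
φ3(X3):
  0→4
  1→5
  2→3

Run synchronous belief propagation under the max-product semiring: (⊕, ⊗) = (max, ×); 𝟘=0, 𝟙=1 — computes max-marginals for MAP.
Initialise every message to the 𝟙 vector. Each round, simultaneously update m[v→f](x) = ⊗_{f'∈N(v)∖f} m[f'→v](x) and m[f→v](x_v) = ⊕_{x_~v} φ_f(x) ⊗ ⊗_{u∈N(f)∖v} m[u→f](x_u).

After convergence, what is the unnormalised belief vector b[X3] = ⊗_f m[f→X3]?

b[X3] = [900, 945, 405]

init: all messages = 𝟙 over 3 values
r1 m[φ0→X2] = [9, 9, 9]
r1 m[φ0→X11] = [9, 9, 9]
r1 m[φ1→X11] = [7, 5, 5]
r1 m[φ1→X3] = [5, 7, 5]
r1 m[φ2→X2] = [2, 3, 5]
r1 m[φ3→X3] = [4, 5, 3]
r1 m[X2→φ0] = [1, 1, 1]
r1 m[X2→φ2] = [1, 1, 1]
r1 m[X11→φ0] = [1, 1, 1]
r1 m[X11→φ1] = [1, 1, 1]
r1 m[X3→φ1] = [1, 1, 1]
r1 m[X3→φ3] = [1, 1, 1]
r2 m[φ0→X2] = [9, 9, 9]
r2 m[φ0→X11] = [9, 9, 9]
r2 m[φ1→X11] = [7, 5, 5]
r2 m[φ1→X3] = [5, 7, 5]
r2 m[φ2→X2] = [2, 3, 5]
r2 m[φ3→X3] = [4, 5, 3]
r2 m[X2→φ0] = [2, 3, 5]
r2 m[X2→φ2] = [9, 9, 9]
r2 m[X11→φ0] = [7, 5, 5]
r2 m[X11→φ1] = [9, 9, 9]
r2 m[X3→φ1] = [4, 5, 3]
r2 m[X3→φ3] = [5, 7, 5]
r3 m[φ0→X2] = [49, 63, 45]
r3 m[φ0→X11] = [27, 45, 27]
r3 m[φ1→X11] = [35, 20, 16]
r3 m[φ1→X3] = [45, 63, 45]
r3 m[φ2→X2] = [2, 3, 5]
r3 m[φ3→X3] = [4, 5, 3]
r3 m[X2→φ0] = [2, 3, 5]
r3 m[X2→φ2] = [9, 9, 9]
r3 m[X11→φ0] = [7, 5, 5]
r3 m[X11→φ1] = [9, 9, 9]
r3 m[X3→φ1] = [4, 5, 3]
r3 m[X3→φ3] = [5, 7, 5]
r4 m[φ0→X2] = [49, 63, 45]
r4 m[φ0→X11] = [27, 45, 27]
r4 m[φ1→X11] = [35, 20, 16]
r4 m[φ1→X3] = [45, 63, 45]
r4 m[φ2→X2] = [2, 3, 5]
r4 m[φ3→X3] = [4, 5, 3]
r4 m[X2→φ0] = [2, 3, 5]
r4 m[X2→φ2] = [49, 63, 45]
r4 m[X11→φ0] = [35, 20, 16]
r4 m[X11→φ1] = [27, 45, 27]
r4 m[X3→φ1] = [4, 5, 3]
r4 m[X3→φ3] = [45, 63, 45]
r5 m[φ0→X2] = [245, 315, 180]
r5 m[φ0→X11] = [27, 45, 27]
r5 m[φ1→X11] = [35, 20, 16]
r5 m[φ1→X3] = [225, 189, 135]
r5 m[φ2→X2] = [2, 3, 5]
r5 m[φ3→X3] = [4, 5, 3]
r5 m[X2→φ0] = [2, 3, 5]
r5 m[X2→φ2] = [49, 63, 45]
r5 m[X11→φ0] = [35, 20, 16]
r5 m[X11→φ1] = [27, 45, 27]
r5 m[X3→φ1] = [4, 5, 3]
r5 m[X3→φ3] = [45, 63, 45]
r6 m[φ0→X2] = [245, 315, 180]
r6 m[φ0→X11] = [27, 45, 27]
r6 m[φ1→X11] = [35, 20, 16]
r6 m[φ1→X3] = [225, 189, 135]
r6 m[φ2→X2] = [2, 3, 5]
r6 m[φ3→X3] = [4, 5, 3]
r6 m[X2→φ0] = [2, 3, 5]
r6 m[X2→φ2] = [245, 315, 180]
r6 m[X11→φ0] = [35, 20, 16]
r6 m[X11→φ1] = [27, 45, 27]
r6 m[X3→φ1] = [4, 5, 3]
r6 m[X3→φ3] = [225, 189, 135]
r7 m[φ0→X2] = [245, 315, 180]
r7 m[φ0→X11] = [27, 45, 27]
r7 m[φ1→X11] = [35, 20, 16]
r7 m[φ1→X3] = [225, 189, 135]
r7 m[φ2→X2] = [2, 3, 5]
r7 m[φ3→X3] = [4, 5, 3]
r7 m[X2→φ0] = [2, 3, 5]
r7 m[X2→φ2] = [245, 315, 180]
r7 m[X11→φ0] = [35, 20, 16]
r7 m[X11→φ1] = [27, 45, 27]
r7 m[X3→φ1] = [4, 5, 3]
r7 m[X3→φ3] = [225, 189, 135]
fixed point reached at round 7
b[X3] = ⊗ incoming = [900, 945, 405]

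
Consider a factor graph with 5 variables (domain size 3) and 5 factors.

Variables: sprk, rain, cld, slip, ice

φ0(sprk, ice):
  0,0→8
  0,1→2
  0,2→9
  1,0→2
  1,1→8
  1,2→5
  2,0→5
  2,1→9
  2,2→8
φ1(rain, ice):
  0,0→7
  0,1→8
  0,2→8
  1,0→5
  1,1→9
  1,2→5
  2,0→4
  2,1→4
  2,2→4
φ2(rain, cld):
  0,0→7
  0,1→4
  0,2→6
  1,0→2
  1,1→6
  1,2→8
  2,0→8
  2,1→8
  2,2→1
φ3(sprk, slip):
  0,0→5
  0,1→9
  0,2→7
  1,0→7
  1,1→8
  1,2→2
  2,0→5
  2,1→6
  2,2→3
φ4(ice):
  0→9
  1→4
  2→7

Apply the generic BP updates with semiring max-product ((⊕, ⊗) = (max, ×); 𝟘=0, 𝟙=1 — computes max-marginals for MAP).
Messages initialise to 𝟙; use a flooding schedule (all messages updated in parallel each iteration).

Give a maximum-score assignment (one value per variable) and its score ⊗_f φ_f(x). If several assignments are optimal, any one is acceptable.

init: all messages = 𝟙 over 3 values
r1 m[φ0→sprk] = [9, 8, 9]
r1 m[φ0→ice] = [8, 9, 9]
r1 m[φ1→rain] = [8, 9, 4]
r1 m[φ1→ice] = [7, 9, 8]
r1 m[φ2→rain] = [7, 8, 8]
r1 m[φ2→cld] = [8, 8, 8]
r1 m[φ3→sprk] = [9, 8, 6]
r1 m[φ3→slip] = [7, 9, 7]
r1 m[φ4→ice] = [9, 4, 7]
r1 m[sprk→φ0] = [1, 1, 1]
r1 m[sprk→φ3] = [1, 1, 1]
r1 m[rain→φ1] = [1, 1, 1]
r1 m[rain→φ2] = [1, 1, 1]
r1 m[cld→φ2] = [1, 1, 1]
r1 m[slip→φ3] = [1, 1, 1]
r1 m[ice→φ0] = [1, 1, 1]
r1 m[ice→φ1] = [1, 1, 1]
r1 m[ice→φ4] = [1, 1, 1]
r2 m[φ0→sprk] = [9, 8, 9]
r2 m[φ0→ice] = [8, 9, 9]
r2 m[φ1→rain] = [8, 9, 4]
r2 m[φ1→ice] = [7, 9, 8]
r2 m[φ2→rain] = [7, 8, 8]
r2 m[φ2→cld] = [8, 8, 8]
r2 m[φ3→sprk] = [9, 8, 6]
r2 m[φ3→slip] = [7, 9, 7]
r2 m[φ4→ice] = [9, 4, 7]
r2 m[sprk→φ0] = [9, 8, 6]
r2 m[sprk→φ3] = [9, 8, 9]
r2 m[rain→φ1] = [7, 8, 8]
r2 m[rain→φ2] = [8, 9, 4]
r2 m[cld→φ2] = [1, 1, 1]
r2 m[slip→φ3] = [1, 1, 1]
r2 m[ice→φ0] = [63, 36, 56]
r2 m[ice→φ1] = [72, 36, 63]
r2 m[ice→φ4] = [56, 81, 72]
r3 m[φ0→sprk] = [504, 288, 448]
r3 m[φ0→ice] = [72, 64, 81]
r3 m[φ1→rain] = [504, 360, 288]
r3 m[φ1→ice] = [49, 72, 56]
r3 m[φ2→rain] = [7, 8, 8]
r3 m[φ2→cld] = [56, 54, 72]
r3 m[φ3→sprk] = [9, 8, 6]
r3 m[φ3→slip] = [56, 81, 63]
r3 m[φ4→ice] = [9, 4, 7]
r3 m[sprk→φ0] = [9, 8, 6]
r3 m[sprk→φ3] = [9, 8, 9]
r3 m[rain→φ1] = [7, 8, 8]
r3 m[rain→φ2] = [8, 9, 4]
r3 m[cld→φ2] = [1, 1, 1]
r3 m[slip→φ3] = [1, 1, 1]
r3 m[ice→φ0] = [63, 36, 56]
r3 m[ice→φ1] = [72, 36, 63]
r3 m[ice→φ4] = [56, 81, 72]
r4 m[φ0→sprk] = [504, 288, 448]
r4 m[φ0→ice] = [72, 64, 81]
r4 m[φ1→rain] = [504, 360, 288]
r4 m[φ1→ice] = [49, 72, 56]
r4 m[φ2→rain] = [7, 8, 8]
r4 m[φ2→cld] = [56, 54, 72]
r4 m[φ3→sprk] = [9, 8, 6]
r4 m[φ3→slip] = [56, 81, 63]
r4 m[φ4→ice] = [9, 4, 7]
r4 m[sprk→φ0] = [9, 8, 6]
r4 m[sprk→φ3] = [504, 288, 448]
r4 m[rain→φ1] = [7, 8, 8]
r4 m[rain→φ2] = [504, 360, 288]
r4 m[cld→φ2] = [1, 1, 1]
r4 m[slip→φ3] = [1, 1, 1]
r4 m[ice→φ0] = [441, 288, 392]
r4 m[ice→φ1] = [648, 256, 567]
r4 m[ice→φ4] = [3528, 4608, 4536]
r5 m[φ0→sprk] = [3528, 2304, 3136]
r5 m[φ0→ice] = [72, 64, 81]
r5 m[φ1→rain] = [4536, 3240, 2592]
r5 m[φ1→ice] = [49, 72, 56]
r5 m[φ2→rain] = [7, 8, 8]
r5 m[φ2→cld] = [3528, 2304, 3024]
r5 m[φ3→sprk] = [9, 8, 6]
r5 m[φ3→slip] = [2520, 4536, 3528]
r5 m[φ4→ice] = [9, 4, 7]
r5 m[sprk→φ0] = [9, 8, 6]
r5 m[sprk→φ3] = [504, 288, 448]
r5 m[rain→φ1] = [7, 8, 8]
r5 m[rain→φ2] = [504, 360, 288]
r5 m[cld→φ2] = [1, 1, 1]
r5 m[slip→φ3] = [1, 1, 1]
r5 m[ice→φ0] = [441, 288, 392]
r5 m[ice→φ1] = [648, 256, 567]
r5 m[ice→φ4] = [3528, 4608, 4536]
r6 m[φ0→sprk] = [3528, 2304, 3136]
r6 m[φ0→ice] = [72, 64, 81]
r6 m[φ1→rain] = [4536, 3240, 2592]
r6 m[φ1→ice] = [49, 72, 56]
r6 m[φ2→rain] = [7, 8, 8]
r6 m[φ2→cld] = [3528, 2304, 3024]
r6 m[φ3→sprk] = [9, 8, 6]
r6 m[φ3→slip] = [2520, 4536, 3528]
r6 m[φ4→ice] = [9, 4, 7]
r6 m[sprk→φ0] = [9, 8, 6]
r6 m[sprk→φ3] = [3528, 2304, 3136]
r6 m[rain→φ1] = [7, 8, 8]
r6 m[rain→φ2] = [4536, 3240, 2592]
r6 m[cld→φ2] = [1, 1, 1]
r6 m[slip→φ3] = [1, 1, 1]
r6 m[ice→φ0] = [441, 288, 392]
r6 m[ice→φ1] = [648, 256, 567]
r6 m[ice→φ4] = [3528, 4608, 4536]
r7 m[φ0→sprk] = [3528, 2304, 3136]
r7 m[φ0→ice] = [72, 64, 81]
r7 m[φ1→rain] = [4536, 3240, 2592]
r7 m[φ1→ice] = [49, 72, 56]
r7 m[φ2→rain] = [7, 8, 8]
r7 m[φ2→cld] = [31752, 20736, 27216]
r7 m[φ3→sprk] = [9, 8, 6]
r7 m[φ3→slip] = [17640, 31752, 24696]
r7 m[φ4→ice] = [9, 4, 7]
r7 m[sprk→φ0] = [9, 8, 6]
r7 m[sprk→φ3] = [3528, 2304, 3136]
r7 m[rain→φ1] = [7, 8, 8]
r7 m[rain→φ2] = [4536, 3240, 2592]
r7 m[cld→φ2] = [1, 1, 1]
r7 m[slip→φ3] = [1, 1, 1]
r7 m[ice→φ0] = [441, 288, 392]
r7 m[ice→φ1] = [648, 256, 567]
r7 m[ice→φ4] = [3528, 4608, 4536]
r8 m[φ0→sprk] = [3528, 2304, 3136]
r8 m[φ0→ice] = [72, 64, 81]
r8 m[φ1→rain] = [4536, 3240, 2592]
r8 m[φ1→ice] = [49, 72, 56]
r8 m[φ2→rain] = [7, 8, 8]
r8 m[φ2→cld] = [31752, 20736, 27216]
r8 m[φ3→sprk] = [9, 8, 6]
r8 m[φ3→slip] = [17640, 31752, 24696]
r8 m[φ4→ice] = [9, 4, 7]
r8 m[sprk→φ0] = [9, 8, 6]
r8 m[sprk→φ3] = [3528, 2304, 3136]
r8 m[rain→φ1] = [7, 8, 8]
r8 m[rain→φ2] = [4536, 3240, 2592]
r8 m[cld→φ2] = [1, 1, 1]
r8 m[slip→φ3] = [1, 1, 1]
r8 m[ice→φ0] = [441, 288, 392]
r8 m[ice→φ1] = [648, 256, 567]
r8 m[ice→φ4] = [3528, 4608, 4536]
fixed point reached at round 8
traceback from sprk: (sprk=0, rain=0, cld=0, slip=1, ice=0), score=31752

assignment: (sprk=0, rain=0, cld=0, slip=1, ice=0); score = 31752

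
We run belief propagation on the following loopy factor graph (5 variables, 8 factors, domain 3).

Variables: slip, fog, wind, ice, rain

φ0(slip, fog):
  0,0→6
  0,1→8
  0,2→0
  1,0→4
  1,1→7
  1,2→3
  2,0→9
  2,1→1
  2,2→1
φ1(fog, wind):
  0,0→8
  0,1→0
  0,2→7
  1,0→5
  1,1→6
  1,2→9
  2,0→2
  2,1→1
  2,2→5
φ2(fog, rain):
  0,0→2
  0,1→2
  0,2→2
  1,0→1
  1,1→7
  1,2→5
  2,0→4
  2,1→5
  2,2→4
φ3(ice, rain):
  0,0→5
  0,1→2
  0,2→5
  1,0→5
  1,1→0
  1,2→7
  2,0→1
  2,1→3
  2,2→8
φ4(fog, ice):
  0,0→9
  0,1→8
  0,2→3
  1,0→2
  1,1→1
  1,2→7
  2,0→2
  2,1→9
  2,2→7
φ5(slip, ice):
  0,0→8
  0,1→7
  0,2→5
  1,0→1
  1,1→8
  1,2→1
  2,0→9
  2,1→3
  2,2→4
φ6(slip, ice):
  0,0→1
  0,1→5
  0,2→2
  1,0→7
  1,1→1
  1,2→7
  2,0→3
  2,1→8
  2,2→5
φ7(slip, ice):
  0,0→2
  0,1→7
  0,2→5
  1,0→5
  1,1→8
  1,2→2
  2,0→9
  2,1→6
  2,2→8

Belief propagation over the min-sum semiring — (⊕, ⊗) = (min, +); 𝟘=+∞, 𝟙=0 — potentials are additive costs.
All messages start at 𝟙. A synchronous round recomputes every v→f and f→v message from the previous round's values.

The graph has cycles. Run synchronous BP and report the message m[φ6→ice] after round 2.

init: all messages = 𝟙 over 3 values
r1 m[φ0→slip] = [0, 3, 1]
r1 m[φ0→fog] = [4, 1, 0]
r1 m[φ1→fog] = [0, 5, 1]
r1 m[φ1→wind] = [2, 0, 5]
r1 m[φ2→fog] = [2, 1, 4]
r1 m[φ2→rain] = [1, 2, 2]
r1 m[φ3→ice] = [2, 0, 1]
r1 m[φ3→rain] = [1, 0, 5]
r1 m[φ4→fog] = [3, 1, 2]
r1 m[φ4→ice] = [2, 1, 3]
r1 m[φ5→slip] = [5, 1, 3]
r1 m[φ5→ice] = [1, 3, 1]
r1 m[φ6→slip] = [1, 1, 3]
r1 m[φ6→ice] = [1, 1, 2]
r1 m[φ7→slip] = [2, 2, 6]
r1 m[φ7→ice] = [2, 6, 2]
r1 m[slip→φ0] = [0, 0, 0]
r1 m[slip→φ5] = [0, 0, 0]
r1 m[slip→φ6] = [0, 0, 0]
r1 m[slip→φ7] = [0, 0, 0]
r1 m[fog→φ0] = [0, 0, 0]
r1 m[fog→φ1] = [0, 0, 0]
r1 m[fog→φ2] = [0, 0, 0]
r1 m[fog→φ4] = [0, 0, 0]
r1 m[wind→φ1] = [0, 0, 0]
r1 m[ice→φ3] = [0, 0, 0]
r1 m[ice→φ4] = [0, 0, 0]
r1 m[ice→φ5] = [0, 0, 0]
r1 m[ice→φ6] = [0, 0, 0]
r1 m[ice→φ7] = [0, 0, 0]
r1 m[rain→φ2] = [0, 0, 0]
r1 m[rain→φ3] = [0, 0, 0]
r2 m[φ0→slip] = [0, 3, 1]
r2 m[φ0→fog] = [4, 1, 0]
r2 m[φ1→fog] = [0, 5, 1]
r2 m[φ1→wind] = [2, 0, 5]
r2 m[φ2→fog] = [2, 1, 4]
r2 m[φ2→rain] = [1, 2, 2]
r2 m[φ3→ice] = [2, 0, 1]
r2 m[φ3→rain] = [1, 0, 5]
r2 m[φ4→fog] = [3, 1, 2]
r2 m[φ4→ice] = [2, 1, 3]
r2 m[φ5→slip] = [5, 1, 3]
r2 m[φ5→ice] = [1, 3, 1]
r2 m[φ6→slip] = [1, 1, 3]
r2 m[φ6→ice] = [1, 1, 2]
r2 m[φ7→slip] = [2, 2, 6]
r2 m[φ7→ice] = [2, 6, 2]
r2 m[slip→φ0] = [8, 4, 12]
r2 m[slip→φ5] = [3, 6, 10]
r2 m[slip→φ6] = [7, 6, 10]
r2 m[slip→φ7] = [6, 5, 7]
r2 m[fog→φ0] = [5, 7, 7]
r2 m[fog→φ1] = [9, 3, 6]
r2 m[fog→φ2] = [7, 7, 3]
r2 m[fog→φ4] = [6, 7, 5]
r2 m[wind→φ1] = [0, 0, 0]
r2 m[ice→φ3] = [6, 11, 8]
r2 m[ice→φ4] = [6, 10, 6]
r2 m[ice→φ5] = [7, 8, 8]
r2 m[ice→φ6] = [7, 10, 7]
r2 m[ice→φ7] = [6, 5, 7]
r2 m[rain→φ2] = [1, 0, 5]
r2 m[rain→φ3] = [1, 2, 2]

message @ round 2 = [1, 1, 2]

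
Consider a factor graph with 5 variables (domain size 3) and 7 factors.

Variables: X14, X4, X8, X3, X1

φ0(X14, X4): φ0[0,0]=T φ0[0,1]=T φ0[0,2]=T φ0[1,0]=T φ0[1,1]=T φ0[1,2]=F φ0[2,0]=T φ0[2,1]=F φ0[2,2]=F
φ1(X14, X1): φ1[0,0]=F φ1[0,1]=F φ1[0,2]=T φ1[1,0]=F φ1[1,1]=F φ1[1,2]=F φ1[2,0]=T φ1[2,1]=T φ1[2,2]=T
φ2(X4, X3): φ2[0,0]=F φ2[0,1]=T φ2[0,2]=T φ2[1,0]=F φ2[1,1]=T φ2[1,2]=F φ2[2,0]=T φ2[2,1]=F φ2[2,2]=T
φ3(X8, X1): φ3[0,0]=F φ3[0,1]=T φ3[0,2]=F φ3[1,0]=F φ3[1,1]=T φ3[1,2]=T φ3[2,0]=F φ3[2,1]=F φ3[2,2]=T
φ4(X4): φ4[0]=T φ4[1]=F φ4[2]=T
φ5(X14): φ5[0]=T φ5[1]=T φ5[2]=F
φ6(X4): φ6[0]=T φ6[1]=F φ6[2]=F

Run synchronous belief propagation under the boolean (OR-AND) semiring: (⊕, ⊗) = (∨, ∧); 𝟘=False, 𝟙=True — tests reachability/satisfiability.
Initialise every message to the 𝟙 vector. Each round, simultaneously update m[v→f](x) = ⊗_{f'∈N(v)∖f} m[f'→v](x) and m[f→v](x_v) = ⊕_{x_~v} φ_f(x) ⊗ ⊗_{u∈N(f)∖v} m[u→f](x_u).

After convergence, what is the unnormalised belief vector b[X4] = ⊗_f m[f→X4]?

init: all messages = 𝟙 over 3 values
r1 m[φ0→X14] = [T, T, T]
r1 m[φ0→X4] = [T, T, T]
r1 m[φ1→X14] = [T, F, T]
r1 m[φ1→X1] = [T, T, T]
r1 m[φ2→X4] = [T, T, T]
r1 m[φ2→X3] = [T, T, T]
r1 m[φ3→X8] = [T, T, T]
r1 m[φ3→X1] = [F, T, T]
r1 m[φ4→X4] = [T, F, T]
r1 m[φ5→X14] = [T, T, F]
r1 m[φ6→X4] = [T, F, F]
r1 m[X14→φ0] = [T, T, T]
r1 m[X14→φ1] = [T, T, T]
r1 m[X14→φ5] = [T, T, T]
r1 m[X4→φ0] = [T, T, T]
r1 m[X4→φ2] = [T, T, T]
r1 m[X4→φ4] = [T, T, T]
r1 m[X4→φ6] = [T, T, T]
r1 m[X8→φ3] = [T, T, T]
r1 m[X3→φ2] = [T, T, T]
r1 m[X1→φ1] = [T, T, T]
r1 m[X1→φ3] = [T, T, T]
r2 m[φ0→X14] = [T, T, T]
r2 m[φ0→X4] = [T, T, T]
r2 m[φ1→X14] = [T, F, T]
r2 m[φ1→X1] = [T, T, T]
r2 m[φ2→X4] = [T, T, T]
r2 m[φ2→X3] = [T, T, T]
r2 m[φ3→X8] = [T, T, T]
r2 m[φ3→X1] = [F, T, T]
r2 m[φ4→X4] = [T, F, T]
r2 m[φ5→X14] = [T, T, F]
r2 m[φ6→X4] = [T, F, F]
r2 m[X14→φ0] = [T, F, F]
r2 m[X14→φ1] = [T, T, F]
r2 m[X14→φ5] = [T, F, T]
r2 m[X4→φ0] = [T, F, F]
r2 m[X4→φ2] = [T, F, F]
r2 m[X4→φ4] = [T, F, F]
r2 m[X4→φ6] = [T, F, T]
r2 m[X8→φ3] = [T, T, T]
r2 m[X3→φ2] = [T, T, T]
r2 m[X1→φ1] = [F, T, T]
r2 m[X1→φ3] = [T, T, T]
r3 m[φ0→X14] = [T, T, T]
r3 m[φ0→X4] = [T, T, T]
r3 m[φ1→X14] = [T, F, T]
r3 m[φ1→X1] = [F, F, T]
r3 m[φ2→X4] = [T, T, T]
r3 m[φ2→X3] = [F, T, T]
r3 m[φ3→X8] = [T, T, T]
r3 m[φ3→X1] = [F, T, T]
r3 m[φ4→X4] = [T, F, T]
r3 m[φ5→X14] = [T, T, F]
r3 m[φ6→X4] = [T, F, F]
r3 m[X14→φ0] = [T, F, F]
r3 m[X14→φ1] = [T, T, F]
r3 m[X14→φ5] = [T, F, T]
r3 m[X4→φ0] = [T, F, F]
r3 m[X4→φ2] = [T, F, F]
r3 m[X4→φ4] = [T, F, F]
r3 m[X4→φ6] = [T, F, T]
r3 m[X8→φ3] = [T, T, T]
r3 m[X3→φ2] = [T, T, T]
r3 m[X1→φ1] = [F, T, T]
r3 m[X1→φ3] = [T, T, T]
r4 m[φ0→X14] = [T, T, T]
r4 m[φ0→X4] = [T, T, T]
r4 m[φ1→X14] = [T, F, T]
r4 m[φ1→X1] = [F, F, T]
r4 m[φ2→X4] = [T, T, T]
r4 m[φ2→X3] = [F, T, T]
r4 m[φ3→X8] = [T, T, T]
r4 m[φ3→X1] = [F, T, T]
r4 m[φ4→X4] = [T, F, T]
r4 m[φ5→X14] = [T, T, F]
r4 m[φ6→X4] = [T, F, F]
r4 m[X14→φ0] = [T, F, F]
r4 m[X14→φ1] = [T, T, F]
r4 m[X14→φ5] = [T, F, T]
r4 m[X4→φ0] = [T, F, F]
r4 m[X4→φ2] = [T, F, F]
r4 m[X4→φ4] = [T, F, F]
r4 m[X4→φ6] = [T, F, T]
r4 m[X8→φ3] = [T, T, T]
r4 m[X3→φ2] = [T, T, T]
r4 m[X1→φ1] = [F, T, T]
r4 m[X1→φ3] = [F, F, T]
r5 m[φ0→X14] = [T, T, T]
r5 m[φ0→X4] = [T, T, T]
r5 m[φ1→X14] = [T, F, T]
r5 m[φ1→X1] = [F, F, T]
r5 m[φ2→X4] = [T, T, T]
r5 m[φ2→X3] = [F, T, T]
r5 m[φ3→X8] = [F, T, T]
r5 m[φ3→X1] = [F, T, T]
r5 m[φ4→X4] = [T, F, T]
r5 m[φ5→X14] = [T, T, F]
r5 m[φ6→X4] = [T, F, F]
r5 m[X14→φ0] = [T, F, F]
r5 m[X14→φ1] = [T, T, F]
r5 m[X14→φ5] = [T, F, T]
r5 m[X4→φ0] = [T, F, F]
r5 m[X4→φ2] = [T, F, F]
r5 m[X4→φ4] = [T, F, F]
r5 m[X4→φ6] = [T, F, T]
r5 m[X8→φ3] = [T, T, T]
r5 m[X3→φ2] = [T, T, T]
r5 m[X1→φ1] = [F, T, T]
r5 m[X1→φ3] = [F, F, T]
r6 m[φ0→X14] = [T, T, T]
r6 m[φ0→X4] = [T, T, T]
r6 m[φ1→X14] = [T, F, T]
r6 m[φ1→X1] = [F, F, T]
r6 m[φ2→X4] = [T, T, T]
r6 m[φ2→X3] = [F, T, T]
r6 m[φ3→X8] = [F, T, T]
r6 m[φ3→X1] = [F, T, T]
r6 m[φ4→X4] = [T, F, T]
r6 m[φ5→X14] = [T, T, F]
r6 m[φ6→X4] = [T, F, F]
r6 m[X14→φ0] = [T, F, F]
r6 m[X14→φ1] = [T, T, F]
r6 m[X14→φ5] = [T, F, T]
r6 m[X4→φ0] = [T, F, F]
r6 m[X4→φ2] = [T, F, F]
r6 m[X4→φ4] = [T, F, F]
r6 m[X4→φ6] = [T, F, T]
r6 m[X8→φ3] = [T, T, T]
r6 m[X3→φ2] = [T, T, T]
r6 m[X1→φ1] = [F, T, T]
r6 m[X1→φ3] = [F, F, T]
fixed point reached at round 6
b[X4] = ⊗ incoming = [T, F, F]

b[X4] = [T, F, F]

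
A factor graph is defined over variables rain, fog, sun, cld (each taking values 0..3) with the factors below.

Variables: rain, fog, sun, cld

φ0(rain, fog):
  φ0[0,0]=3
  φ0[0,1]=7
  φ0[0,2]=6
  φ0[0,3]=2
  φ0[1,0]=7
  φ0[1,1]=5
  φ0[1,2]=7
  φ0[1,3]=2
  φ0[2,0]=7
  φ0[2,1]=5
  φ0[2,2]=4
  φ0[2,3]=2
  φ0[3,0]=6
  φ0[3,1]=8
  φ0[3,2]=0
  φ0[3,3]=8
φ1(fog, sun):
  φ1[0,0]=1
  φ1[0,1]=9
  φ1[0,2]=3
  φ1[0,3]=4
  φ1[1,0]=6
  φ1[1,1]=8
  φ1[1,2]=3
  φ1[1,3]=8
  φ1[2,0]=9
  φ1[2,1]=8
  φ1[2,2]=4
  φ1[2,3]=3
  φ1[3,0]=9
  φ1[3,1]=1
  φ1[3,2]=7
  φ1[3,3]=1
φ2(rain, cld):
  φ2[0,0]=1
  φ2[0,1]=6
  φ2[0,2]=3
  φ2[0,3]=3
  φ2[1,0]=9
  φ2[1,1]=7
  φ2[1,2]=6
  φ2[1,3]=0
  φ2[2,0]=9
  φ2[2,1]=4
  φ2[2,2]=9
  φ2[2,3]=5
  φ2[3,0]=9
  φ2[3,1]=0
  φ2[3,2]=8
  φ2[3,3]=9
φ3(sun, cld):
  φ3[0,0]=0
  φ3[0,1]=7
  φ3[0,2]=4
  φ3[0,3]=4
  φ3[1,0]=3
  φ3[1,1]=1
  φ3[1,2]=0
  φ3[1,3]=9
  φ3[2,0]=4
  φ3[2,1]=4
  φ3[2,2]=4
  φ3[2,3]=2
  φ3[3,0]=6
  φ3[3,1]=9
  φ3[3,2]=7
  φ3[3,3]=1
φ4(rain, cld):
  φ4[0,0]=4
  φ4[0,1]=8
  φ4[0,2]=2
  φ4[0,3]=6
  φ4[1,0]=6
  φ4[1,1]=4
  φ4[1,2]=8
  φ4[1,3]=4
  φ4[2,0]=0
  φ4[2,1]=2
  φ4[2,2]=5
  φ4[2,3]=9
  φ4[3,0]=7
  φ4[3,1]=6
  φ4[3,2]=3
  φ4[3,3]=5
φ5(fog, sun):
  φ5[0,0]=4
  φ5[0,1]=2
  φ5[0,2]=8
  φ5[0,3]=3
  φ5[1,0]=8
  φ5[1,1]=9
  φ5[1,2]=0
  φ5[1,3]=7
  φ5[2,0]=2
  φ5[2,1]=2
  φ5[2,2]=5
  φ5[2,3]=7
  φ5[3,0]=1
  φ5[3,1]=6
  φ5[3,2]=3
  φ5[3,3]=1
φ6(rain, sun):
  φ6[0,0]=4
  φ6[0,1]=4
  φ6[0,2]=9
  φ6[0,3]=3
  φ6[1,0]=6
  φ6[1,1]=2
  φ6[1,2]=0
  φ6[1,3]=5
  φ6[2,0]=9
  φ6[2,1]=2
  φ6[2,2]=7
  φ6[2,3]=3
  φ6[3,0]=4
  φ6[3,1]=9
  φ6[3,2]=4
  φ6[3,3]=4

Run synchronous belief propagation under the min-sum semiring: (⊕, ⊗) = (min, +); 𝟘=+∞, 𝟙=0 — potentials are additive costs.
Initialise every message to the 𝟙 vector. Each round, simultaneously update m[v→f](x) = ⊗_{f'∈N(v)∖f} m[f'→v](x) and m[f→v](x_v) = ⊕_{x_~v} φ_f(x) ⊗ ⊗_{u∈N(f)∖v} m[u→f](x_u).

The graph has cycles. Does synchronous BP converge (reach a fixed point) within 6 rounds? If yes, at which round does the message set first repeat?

NOT CONVERGED within 6 rounds

init: all messages = 𝟙 over 4 values
r1 m[φ0→rain] = [2, 2, 2, 0]
r1 m[φ0→fog] = [3, 5, 0, 2]
r1 m[φ1→fog] = [1, 3, 3, 1]
r1 m[φ1→sun] = [1, 1, 3, 1]
r1 m[φ2→rain] = [1, 0, 4, 0]
r1 m[φ2→cld] = [1, 0, 3, 0]
r1 m[φ3→sun] = [0, 0, 2, 1]
r1 m[φ3→cld] = [0, 1, 0, 1]
r1 m[φ4→rain] = [2, 4, 0, 3]
r1 m[φ4→cld] = [0, 2, 2, 4]
r1 m[φ5→fog] = [2, 0, 2, 1]
r1 m[φ5→sun] = [1, 2, 0, 1]
r1 m[φ6→rain] = [3, 0, 2, 4]
r1 m[φ6→sun] = [4, 2, 0, 3]
r1 m[rain→φ0] = [0, 0, 0, 0]
r1 m[rain→φ2] = [0, 0, 0, 0]
r1 m[rain→φ4] = [0, 0, 0, 0]
r1 m[rain→φ6] = [0, 0, 0, 0]
r1 m[fog→φ0] = [0, 0, 0, 0]
r1 m[fog→φ1] = [0, 0, 0, 0]
r1 m[fog→φ5] = [0, 0, 0, 0]
r1 m[sun→φ1] = [0, 0, 0, 0]
r1 m[sun→φ3] = [0, 0, 0, 0]
r1 m[sun→φ5] = [0, 0, 0, 0]
r1 m[sun→φ6] = [0, 0, 0, 0]
r1 m[cld→φ2] = [0, 0, 0, 0]
r1 m[cld→φ3] = [0, 0, 0, 0]
r1 m[cld→φ4] = [0, 0, 0, 0]
r2 m[φ0→rain] = [2, 2, 2, 0]
r2 m[φ0→fog] = [3, 5, 0, 2]
r2 m[φ1→fog] = [1, 3, 3, 1]
r2 m[φ1→sun] = [1, 1, 3, 1]
r2 m[φ2→rain] = [1, 0, 4, 0]
r2 m[φ2→cld] = [1, 0, 3, 0]
r2 m[φ3→sun] = [0, 0, 2, 1]
r2 m[φ3→cld] = [0, 1, 0, 1]
r2 m[φ4→rain] = [2, 4, 0, 3]
r2 m[φ4→cld] = [0, 2, 2, 4]
r2 m[φ5→fog] = [2, 0, 2, 1]
r2 m[φ5→sun] = [1, 2, 0, 1]
r2 m[φ6→rain] = [3, 0, 2, 4]
r2 m[φ6→sun] = [4, 2, 0, 3]
r2 m[rain→φ0] = [6, 4, 6, 7]
r2 m[rain→φ2] = [7, 6, 4, 7]
r2 m[rain→φ4] = [6, 2, 8, 4]
r2 m[rain→φ6] = [5, 6, 6, 3]
r2 m[fog→φ0] = [3, 3, 5, 2]
r2 m[fog→φ1] = [5, 5, 2, 3]
r2 m[fog→φ5] = [4, 8, 3, 3]
r2 m[sun→φ1] = [5, 4, 2, 5]
r2 m[sun→φ3] = [6, 5, 3, 5]
r2 m[sun→φ5] = [5, 3, 5, 5]
r2 m[sun→φ6] = [2, 3, 5, 3]
r2 m[cld→φ2] = [0, 3, 2, 5]
r2 m[cld→φ3] = [1, 2, 5, 4]
r2 m[cld→φ4] = [1, 1, 3, 1]
r3 m[φ0→rain] = [4, 4, 4, 5]
r3 m[φ0→fog] = [9, 9, 7, 6]
r3 m[φ1→fog] = [5, 5, 6, 5]
r3 m[φ1→sun] = [6, 4, 6, 4]
r3 m[φ2→rain] = [1, 5, 7, 3]
r3 m[φ2→cld] = [8, 7, 10, 6]
r3 m[φ3→sun] = [1, 3, 5, 5]
r3 m[φ3→cld] = [6, 6, 5, 5]
r3 m[φ4→rain] = [5, 5, 1, 6]
r3 m[φ4→cld] = [8, 6, 7, 6]
r3 m[φ5→fog] = [5, 5, 5, 6]
r3 m[φ5→sun] = [4, 5, 6, 4]
r3 m[φ6→rain] = [6, 5, 5, 6]
r3 m[φ6→sun] = [7, 8, 6, 7]
r3 m[rain→φ0] = [6, 4, 6, 7]
r3 m[rain→φ2] = [7, 6, 4, 7]
r3 m[rain→φ4] = [6, 2, 8, 4]
r3 m[rain→φ6] = [5, 6, 6, 3]
r3 m[fog→φ0] = [3, 3, 5, 2]
r3 m[fog→φ1] = [5, 5, 2, 3]
r3 m[fog→φ5] = [4, 8, 3, 3]
r3 m[sun→φ1] = [5, 4, 2, 5]
r3 m[sun→φ3] = [6, 5, 3, 5]
r3 m[sun→φ5] = [5, 3, 5, 5]
r3 m[sun→φ6] = [2, 3, 5, 3]
r3 m[cld→φ2] = [0, 3, 2, 5]
r3 m[cld→φ3] = [1, 2, 5, 4]
r3 m[cld→φ4] = [1, 1, 3, 1]
r4 m[φ0→rain] = [4, 4, 4, 5]
r4 m[φ0→fog] = [9, 9, 7, 6]
r4 m[φ1→fog] = [5, 5, 6, 5]
r4 m[φ1→sun] = [6, 4, 6, 4]
r4 m[φ2→rain] = [1, 5, 7, 3]
r4 m[φ2→cld] = [8, 7, 10, 6]
r4 m[φ3→sun] = [1, 3, 5, 5]
r4 m[φ3→cld] = [6, 6, 5, 5]
r4 m[φ4→rain] = [5, 5, 1, 6]
r4 m[φ4→cld] = [8, 6, 7, 6]
r4 m[φ5→fog] = [5, 5, 5, 6]
r4 m[φ5→sun] = [4, 5, 6, 4]
r4 m[φ6→rain] = [6, 5, 5, 6]
r4 m[φ6→sun] = [7, 8, 6, 7]
r4 m[rain→φ0] = [12, 15, 13, 15]
r4 m[rain→φ2] = [15, 14, 10, 17]
r4 m[rain→φ4] = [11, 14, 16, 14]
r4 m[rain→φ6] = [10, 14, 12, 14]
r4 m[fog→φ0] = [10, 10, 11, 11]
r4 m[fog→φ1] = [14, 14, 12, 12]
r4 m[fog→φ5] = [14, 14, 13, 11]
r4 m[sun→φ1] = [12, 16, 17, 16]
r4 m[sun→φ3] = [17, 17, 18, 15]
r4 m[sun→φ5] = [14, 15, 17, 16]
r4 m[sun→φ6] = [11, 12, 17, 13]
r4 m[cld→φ2] = [14, 12, 12, 11]
r4 m[cld→φ3] = [16, 13, 17, 12]
r4 m[cld→φ4] = [14, 13, 15, 11]
r5 m[φ0→rain] = [13, 13, 13, 11]
r5 m[φ0→fog] = [15, 18, 15, 14]
r5 m[φ1→fog] = [13, 18, 19, 17]
r5 m[φ1→sun] = [15, 13, 16, 13]
r5 m[φ2→rain] = [14, 11, 16, 12]
r5 m[φ2→cld] = [16, 14, 18, 14]
r5 m[φ3→sun] = [16, 14, 14, 13]
r5 m[φ3→cld] = [17, 18, 17, 16]
r5 m[φ4→rain] = [17, 15, 14, 16]
r5 m[φ4→cld] = [15, 18, 13, 17]
r5 m[φ5→fog] = [17, 17, 16, 15]
r5 m[φ5→sun] = [12, 15, 14, 12]
r5 m[φ6→rain] = [15, 14, 14, 15]
r5 m[φ6→sun] = [14, 14, 14, 13]
r5 m[rain→φ0] = [12, 15, 13, 15]
r5 m[rain→φ2] = [15, 14, 10, 17]
r5 m[rain→φ4] = [11, 14, 16, 14]
r5 m[rain→φ6] = [10, 14, 12, 14]
r5 m[fog→φ0] = [10, 10, 11, 11]
r5 m[fog→φ1] = [14, 14, 12, 12]
r5 m[fog→φ5] = [14, 14, 13, 11]
r5 m[sun→φ1] = [12, 16, 17, 16]
r5 m[sun→φ3] = [17, 17, 18, 15]
r5 m[sun→φ5] = [14, 15, 17, 16]
r5 m[sun→φ6] = [11, 12, 17, 13]
r5 m[cld→φ2] = [14, 12, 12, 11]
r5 m[cld→φ3] = [16, 13, 17, 12]
r5 m[cld→φ4] = [14, 13, 15, 11]
r6 m[φ0→rain] = [13, 13, 13, 11]
r6 m[φ0→fog] = [15, 18, 15, 14]
r6 m[φ1→fog] = [13, 18, 19, 17]
r6 m[φ1→sun] = [15, 13, 16, 13]
r6 m[φ2→rain] = [14, 11, 16, 12]
r6 m[φ2→cld] = [16, 14, 18, 14]
r6 m[φ3→sun] = [16, 14, 14, 13]
r6 m[φ3→cld] = [17, 18, 17, 16]
r6 m[φ4→rain] = [17, 15, 14, 16]
r6 m[φ4→cld] = [15, 18, 13, 17]
r6 m[φ5→fog] = [17, 17, 16, 15]
r6 m[φ5→sun] = [12, 15, 14, 12]
r6 m[φ6→rain] = [15, 14, 14, 15]
r6 m[φ6→sun] = [14, 14, 14, 13]
r6 m[rain→φ0] = [46, 40, 44, 43]
r6 m[rain→φ2] = [45, 42, 41, 42]
r6 m[rain→φ4] = [42, 38, 43, 38]
r6 m[rain→φ6] = [44, 39, 43, 39]
r6 m[fog→φ0] = [30, 35, 35, 32]
r6 m[fog→φ1] = [32, 35, 31, 29]
r6 m[fog→φ5] = [28, 36, 34, 31]
r6 m[sun→φ1] = [42, 43, 42, 38]
r6 m[sun→φ3] = [41, 42, 44, 38]
r6 m[sun→φ5] = [45, 41, 44, 39]
r6 m[sun→φ6] = [43, 42, 44, 38]
r6 m[cld→φ2] = [32, 36, 30, 33]
r6 m[cld→φ3] = [31, 32, 31, 31]
r6 m[cld→φ4] = [33, 32, 35, 30]
no fixed point within 6 rounds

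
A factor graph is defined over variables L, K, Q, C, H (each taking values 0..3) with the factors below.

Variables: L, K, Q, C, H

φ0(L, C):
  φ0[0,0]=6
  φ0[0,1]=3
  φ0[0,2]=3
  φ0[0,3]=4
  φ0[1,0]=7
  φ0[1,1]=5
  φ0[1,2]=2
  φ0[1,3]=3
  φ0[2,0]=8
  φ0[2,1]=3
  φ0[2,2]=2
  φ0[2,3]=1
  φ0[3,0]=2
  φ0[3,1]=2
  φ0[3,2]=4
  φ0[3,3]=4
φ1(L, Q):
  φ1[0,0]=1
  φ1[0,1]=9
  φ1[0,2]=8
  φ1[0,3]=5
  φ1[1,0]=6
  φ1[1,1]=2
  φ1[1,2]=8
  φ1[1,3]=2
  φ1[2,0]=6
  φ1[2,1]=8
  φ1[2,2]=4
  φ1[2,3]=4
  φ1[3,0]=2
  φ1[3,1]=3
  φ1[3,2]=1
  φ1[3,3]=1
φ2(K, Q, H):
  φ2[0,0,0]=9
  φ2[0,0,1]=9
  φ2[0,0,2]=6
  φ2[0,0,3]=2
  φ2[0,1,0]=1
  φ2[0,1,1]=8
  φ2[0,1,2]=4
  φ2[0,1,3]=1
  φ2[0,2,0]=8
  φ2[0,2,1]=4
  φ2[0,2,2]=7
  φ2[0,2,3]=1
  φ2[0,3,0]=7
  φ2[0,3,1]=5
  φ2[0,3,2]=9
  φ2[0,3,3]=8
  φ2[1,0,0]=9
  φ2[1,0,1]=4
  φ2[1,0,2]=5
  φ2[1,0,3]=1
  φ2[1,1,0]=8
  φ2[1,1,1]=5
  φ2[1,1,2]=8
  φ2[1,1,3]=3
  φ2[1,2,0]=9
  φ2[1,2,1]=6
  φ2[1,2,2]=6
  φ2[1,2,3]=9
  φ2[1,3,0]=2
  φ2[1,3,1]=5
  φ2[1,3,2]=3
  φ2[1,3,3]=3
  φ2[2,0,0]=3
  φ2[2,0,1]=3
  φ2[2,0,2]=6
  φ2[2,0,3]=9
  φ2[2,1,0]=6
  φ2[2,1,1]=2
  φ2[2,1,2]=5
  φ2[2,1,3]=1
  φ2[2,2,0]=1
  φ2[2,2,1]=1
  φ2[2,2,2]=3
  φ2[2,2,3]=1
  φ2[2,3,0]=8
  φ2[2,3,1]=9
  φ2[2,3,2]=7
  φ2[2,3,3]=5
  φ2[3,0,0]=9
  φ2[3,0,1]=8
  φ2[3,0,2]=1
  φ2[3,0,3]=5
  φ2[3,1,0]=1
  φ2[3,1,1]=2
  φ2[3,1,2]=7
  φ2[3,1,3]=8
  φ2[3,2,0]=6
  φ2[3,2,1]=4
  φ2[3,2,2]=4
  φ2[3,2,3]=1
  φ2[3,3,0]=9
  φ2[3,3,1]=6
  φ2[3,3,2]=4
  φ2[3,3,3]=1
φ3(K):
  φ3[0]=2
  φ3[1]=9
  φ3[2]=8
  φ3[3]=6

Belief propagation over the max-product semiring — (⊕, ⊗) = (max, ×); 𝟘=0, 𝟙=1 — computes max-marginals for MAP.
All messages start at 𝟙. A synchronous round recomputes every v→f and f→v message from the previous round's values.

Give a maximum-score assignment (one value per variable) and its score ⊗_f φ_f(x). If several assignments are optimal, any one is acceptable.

init: all messages = 𝟙 over 4 values
r1 m[φ0→L] = [6, 7, 8, 4]
r1 m[φ0→C] = [8, 5, 4, 4]
r1 m[φ1→L] = [9, 8, 8, 3]
r1 m[φ1→Q] = [6, 9, 8, 5]
r1 m[φ2→K] = [9, 9, 9, 9]
r1 m[φ2→Q] = [9, 8, 9, 9]
r1 m[φ2→H] = [9, 9, 9, 9]
r1 m[φ3→K] = [2, 9, 8, 6]
r1 m[L→φ0] = [1, 1, 1, 1]
r1 m[L→φ1] = [1, 1, 1, 1]
r1 m[K→φ2] = [1, 1, 1, 1]
r1 m[K→φ3] = [1, 1, 1, 1]
r1 m[Q→φ1] = [1, 1, 1, 1]
r1 m[Q→φ2] = [1, 1, 1, 1]
r1 m[C→φ0] = [1, 1, 1, 1]
r1 m[H→φ2] = [1, 1, 1, 1]
r2 m[φ0→L] = [6, 7, 8, 4]
r2 m[φ0→C] = [8, 5, 4, 4]
r2 m[φ1→L] = [9, 8, 8, 3]
r2 m[φ1→Q] = [6, 9, 8, 5]
r2 m[φ2→K] = [9, 9, 9, 9]
r2 m[φ2→Q] = [9, 8, 9, 9]
r2 m[φ2→H] = [9, 9, 9, 9]
r2 m[φ3→K] = [2, 9, 8, 6]
r2 m[L→φ0] = [9, 8, 8, 3]
r2 m[L→φ1] = [6, 7, 8, 4]
r2 m[K→φ2] = [2, 9, 8, 6]
r2 m[K→φ3] = [9, 9, 9, 9]
r2 m[Q→φ1] = [9, 8, 9, 9]
r2 m[Q→φ2] = [6, 9, 8, 5]
r2 m[C→φ0] = [1, 1, 1, 1]
r2 m[H→φ2] = [1, 1, 1, 1]
r3 m[φ0→L] = [6, 7, 8, 4]
r3 m[φ0→C] = [64, 40, 27, 36]
r3 m[φ1→L] = [72, 72, 64, 24]
r3 m[φ1→Q] = [48, 64, 56, 32]
r3 m[φ2→K] = [72, 72, 54, 72]
r3 m[φ2→Q] = [81, 72, 81, 72]
r3 m[φ2→H] = [648, 432, 648, 648]
r3 m[φ3→K] = [2, 9, 8, 6]
r3 m[L→φ0] = [9, 8, 8, 3]
r3 m[L→φ1] = [6, 7, 8, 4]
r3 m[K→φ2] = [2, 9, 8, 6]
r3 m[K→φ3] = [9, 9, 9, 9]
r3 m[Q→φ1] = [9, 8, 9, 9]
r3 m[Q→φ2] = [6, 9, 8, 5]
r3 m[C→φ0] = [1, 1, 1, 1]
r3 m[H→φ2] = [1, 1, 1, 1]
r4 m[φ0→L] = [6, 7, 8, 4]
r4 m[φ0→C] = [64, 40, 27, 36]
r4 m[φ1→L] = [72, 72, 64, 24]
r4 m[φ1→Q] = [48, 64, 56, 32]
r4 m[φ2→K] = [72, 72, 54, 72]
r4 m[φ2→Q] = [81, 72, 81, 72]
r4 m[φ2→H] = [648, 432, 648, 648]
r4 m[φ3→K] = [2, 9, 8, 6]
r4 m[L→φ0] = [72, 72, 64, 24]
r4 m[L→φ1] = [6, 7, 8, 4]
r4 m[K→φ2] = [2, 9, 8, 6]
r4 m[K→φ3] = [72, 72, 54, 72]
r4 m[Q→φ1] = [81, 72, 81, 72]
r4 m[Q→φ2] = [48, 64, 56, 32]
r4 m[C→φ0] = [1, 1, 1, 1]
r4 m[H→φ2] = [1, 1, 1, 1]
r5 m[φ0→L] = [6, 7, 8, 4]
r5 m[φ0→C] = [512, 360, 216, 288]
r5 m[φ1→L] = [648, 648, 576, 216]
r5 m[φ1→Q] = [48, 64, 56, 32]
r5 m[φ2→K] = [512, 512, 432, 512]
r5 m[φ2→Q] = [81, 72, 81, 72]
r5 m[φ2→H] = [4608, 3024, 4608, 4536]
r5 m[φ3→K] = [2, 9, 8, 6]
r5 m[L→φ0] = [72, 72, 64, 24]
r5 m[L→φ1] = [6, 7, 8, 4]
r5 m[K→φ2] = [2, 9, 8, 6]
r5 m[K→φ3] = [72, 72, 54, 72]
r5 m[Q→φ1] = [81, 72, 81, 72]
r5 m[Q→φ2] = [48, 64, 56, 32]
r5 m[C→φ0] = [1, 1, 1, 1]
r5 m[H→φ2] = [1, 1, 1, 1]
r6 m[φ0→L] = [6, 7, 8, 4]
r6 m[φ0→C] = [512, 360, 216, 288]
r6 m[φ1→L] = [648, 648, 576, 216]
r6 m[φ1→Q] = [48, 64, 56, 32]
r6 m[φ2→K] = [512, 512, 432, 512]
r6 m[φ2→Q] = [81, 72, 81, 72]
r6 m[φ2→H] = [4608, 3024, 4608, 4536]
r6 m[φ3→K] = [2, 9, 8, 6]
r6 m[L→φ0] = [648, 648, 576, 216]
r6 m[L→φ1] = [6, 7, 8, 4]
r6 m[K→φ2] = [2, 9, 8, 6]
r6 m[K→φ3] = [512, 512, 432, 512]
r6 m[Q→φ1] = [81, 72, 81, 72]
r6 m[Q→φ2] = [48, 64, 56, 32]
r6 m[C→φ0] = [1, 1, 1, 1]
r6 m[H→φ2] = [1, 1, 1, 1]
r7 m[φ0→L] = [6, 7, 8, 4]
r7 m[φ0→C] = [4608, 3240, 1944, 2592]
r7 m[φ1→L] = [648, 648, 576, 216]
r7 m[φ1→Q] = [48, 64, 56, 32]
r7 m[φ2→K] = [512, 512, 432, 512]
r7 m[φ2→Q] = [81, 72, 81, 72]
r7 m[φ2→H] = [4608, 3024, 4608, 4536]
r7 m[φ3→K] = [2, 9, 8, 6]
r7 m[L→φ0] = [648, 648, 576, 216]
r7 m[L→φ1] = [6, 7, 8, 4]
r7 m[K→φ2] = [2, 9, 8, 6]
r7 m[K→φ3] = [512, 512, 432, 512]
r7 m[Q→φ1] = [81, 72, 81, 72]
r7 m[Q→φ2] = [48, 64, 56, 32]
r7 m[C→φ0] = [1, 1, 1, 1]
r7 m[H→φ2] = [1, 1, 1, 1]
r8 m[φ0→L] = [6, 7, 8, 4]
r8 m[φ0→C] = [4608, 3240, 1944, 2592]
r8 m[φ1→L] = [648, 648, 576, 216]
r8 m[φ1→Q] = [48, 64, 56, 32]
r8 m[φ2→K] = [512, 512, 432, 512]
r8 m[φ2→Q] = [81, 72, 81, 72]
r8 m[φ2→H] = [4608, 3024, 4608, 4536]
r8 m[φ3→K] = [2, 9, 8, 6]
r8 m[L→φ0] = [648, 648, 576, 216]
r8 m[L→φ1] = [6, 7, 8, 4]
r8 m[K→φ2] = [2, 9, 8, 6]
r8 m[K→φ3] = [512, 512, 432, 512]
r8 m[Q→φ1] = [81, 72, 81, 72]
r8 m[Q→φ2] = [48, 64, 56, 32]
r8 m[C→φ0] = [1, 1, 1, 1]
r8 m[H→φ2] = [1, 1, 1, 1]
fixed point reached at round 8
traceback from L: (L=2, K=1, Q=1, C=0, H=0), score=4608

assignment: (L=2, K=1, Q=1, C=0, H=0); score = 4608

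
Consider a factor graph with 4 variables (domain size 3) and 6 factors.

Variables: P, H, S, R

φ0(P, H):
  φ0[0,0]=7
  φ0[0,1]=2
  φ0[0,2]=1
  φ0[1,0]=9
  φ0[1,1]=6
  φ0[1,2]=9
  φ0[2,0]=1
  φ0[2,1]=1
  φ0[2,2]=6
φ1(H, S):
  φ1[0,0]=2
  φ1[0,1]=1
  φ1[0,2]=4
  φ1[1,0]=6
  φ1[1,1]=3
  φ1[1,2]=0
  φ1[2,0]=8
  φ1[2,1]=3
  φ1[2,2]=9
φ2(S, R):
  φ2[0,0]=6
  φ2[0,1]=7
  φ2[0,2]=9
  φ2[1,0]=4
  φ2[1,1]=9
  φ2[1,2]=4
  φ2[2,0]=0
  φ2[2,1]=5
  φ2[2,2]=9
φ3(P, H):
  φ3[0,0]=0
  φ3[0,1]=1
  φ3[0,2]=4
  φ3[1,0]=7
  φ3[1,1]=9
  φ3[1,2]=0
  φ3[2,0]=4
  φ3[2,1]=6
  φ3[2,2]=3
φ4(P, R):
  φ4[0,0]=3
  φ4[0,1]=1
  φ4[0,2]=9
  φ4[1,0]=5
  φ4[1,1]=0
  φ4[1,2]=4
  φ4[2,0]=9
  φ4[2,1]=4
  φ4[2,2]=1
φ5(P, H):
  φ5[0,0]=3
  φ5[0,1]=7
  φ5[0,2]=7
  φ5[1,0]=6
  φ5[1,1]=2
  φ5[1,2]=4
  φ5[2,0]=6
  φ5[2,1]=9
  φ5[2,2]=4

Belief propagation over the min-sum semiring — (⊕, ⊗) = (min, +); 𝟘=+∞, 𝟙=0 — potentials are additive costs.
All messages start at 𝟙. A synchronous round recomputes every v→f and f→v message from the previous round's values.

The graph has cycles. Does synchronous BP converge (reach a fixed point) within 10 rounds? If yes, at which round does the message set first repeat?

init: all messages = 𝟙 over 3 values
r1 m[φ0→P] = [1, 6, 1]
r1 m[φ0→H] = [1, 1, 1]
r1 m[φ1→H] = [1, 0, 3]
r1 m[φ1→S] = [2, 1, 0]
r1 m[φ2→S] = [6, 4, 0]
r1 m[φ2→R] = [0, 5, 4]
r1 m[φ3→P] = [0, 0, 3]
r1 m[φ3→H] = [0, 1, 0]
r1 m[φ4→P] = [1, 0, 1]
r1 m[φ4→R] = [3, 0, 1]
r1 m[φ5→P] = [3, 2, 4]
r1 m[φ5→H] = [3, 2, 4]
r1 m[P→φ0] = [0, 0, 0]
r1 m[P→φ3] = [0, 0, 0]
r1 m[P→φ4] = [0, 0, 0]
r1 m[P→φ5] = [0, 0, 0]
r1 m[H→φ0] = [0, 0, 0]
r1 m[H→φ1] = [0, 0, 0]
r1 m[H→φ3] = [0, 0, 0]
r1 m[H→φ5] = [0, 0, 0]
r1 m[S→φ1] = [0, 0, 0]
r1 m[S→φ2] = [0, 0, 0]
r1 m[R→φ2] = [0, 0, 0]
r1 m[R→φ4] = [0, 0, 0]
r2 m[φ0→P] = [1, 6, 1]
r2 m[φ0→H] = [1, 1, 1]
r2 m[φ1→H] = [1, 0, 3]
r2 m[φ1→S] = [2, 1, 0]
r2 m[φ2→S] = [6, 4, 0]
r2 m[φ2→R] = [0, 5, 4]
r2 m[φ3→P] = [0, 0, 3]
r2 m[φ3→H] = [0, 1, 0]
r2 m[φ4→P] = [1, 0, 1]
r2 m[φ4→R] = [3, 0, 1]
r2 m[φ5→P] = [3, 2, 4]
r2 m[φ5→H] = [3, 2, 4]
r2 m[P→φ0] = [4, 2, 8]
r2 m[P→φ3] = [5, 8, 6]
r2 m[P→φ4] = [4, 8, 8]
r2 m[P→φ5] = [2, 6, 5]
r2 m[H→φ0] = [4, 3, 7]
r2 m[H→φ1] = [4, 4, 5]
r2 m[H→φ3] = [5, 3, 8]
r2 m[H→φ5] = [2, 2, 4]
r2 m[S→φ1] = [6, 4, 0]
r2 m[S→φ2] = [2, 1, 0]
r2 m[R→φ2] = [3, 0, 1]
r2 m[R→φ4] = [0, 5, 4]
r3 m[φ0→P] = [5, 9, 4]
r3 m[φ0→H] = [9, 6, 5]
r3 m[φ1→H] = [4, 0, 7]
r3 m[φ1→S] = [6, 5, 4]
r3 m[φ2→S] = [7, 5, 3]
r3 m[φ2→R] = [0, 5, 5]
r3 m[φ3→P] = [4, 8, 9]
r3 m[φ3→H] = [5, 6, 8]
r3 m[φ4→P] = [3, 5, 5]
r3 m[φ4→R] = [7, 5, 9]
r3 m[φ5→P] = [5, 4, 8]
r3 m[φ5→H] = [5, 8, 9]
r3 m[P→φ0] = [4, 2, 8]
r3 m[P→φ3] = [5, 8, 6]
r3 m[P→φ4] = [4, 8, 8]
r3 m[P→φ5] = [2, 6, 5]
r3 m[H→φ0] = [4, 3, 7]
r3 m[H→φ1] = [4, 4, 5]
r3 m[H→φ3] = [5, 3, 8]
r3 m[H→φ5] = [2, 2, 4]
r3 m[S→φ1] = [6, 4, 0]
r3 m[S→φ2] = [2, 1, 0]
r3 m[R→φ2] = [3, 0, 1]
r3 m[R→φ4] = [0, 5, 4]
r4 m[φ0→P] = [5, 9, 4]
r4 m[φ0→H] = [9, 6, 5]
r4 m[φ1→H] = [4, 0, 7]
r4 m[φ1→S] = [6, 5, 4]
r4 m[φ2→S] = [7, 5, 3]
r4 m[φ2→R] = [0, 5, 5]
r4 m[φ3→P] = [4, 8, 9]
r4 m[φ3→H] = [5, 6, 8]
r4 m[φ4→P] = [3, 5, 5]
r4 m[φ4→R] = [7, 5, 9]
r4 m[φ5→P] = [5, 4, 8]
r4 m[φ5→H] = [5, 8, 9]
r4 m[P→φ0] = [12, 17, 22]
r4 m[P→φ3] = [13, 18, 17]
r4 m[P→φ4] = [14, 21, 21]
r4 m[P→φ5] = [12, 22, 18]
r4 m[H→φ0] = [14, 14, 24]
r4 m[H→φ1] = [19, 20, 22]
r4 m[H→φ3] = [18, 14, 21]
r4 m[H→φ5] = [18, 12, 20]
r4 m[S→φ1] = [7, 5, 3]
r4 m[S→φ2] = [6, 5, 4]
r4 m[R→φ2] = [7, 5, 9]
r4 m[R→φ4] = [0, 5, 5]
r5 m[φ0→P] = [16, 20, 15]
r5 m[φ0→H] = [19, 14, 13]
r5 m[φ1→H] = [6, 3, 8]
r5 m[φ1→S] = [21, 20, 20]
r5 m[φ2→S] = [12, 11, 7]
r5 m[φ2→R] = [4, 9, 9]
r5 m[φ3→P] = [15, 21, 20]
r5 m[φ3→H] = [13, 14, 17]
r5 m[φ4→P] = [3, 5, 6]
r5 m[φ4→R] = [17, 15, 22]
r5 m[φ5→P] = [19, 14, 21]
r5 m[φ5→H] = [15, 19, 19]
r5 m[P→φ0] = [12, 17, 22]
r5 m[P→φ3] = [13, 18, 17]
r5 m[P→φ4] = [14, 21, 21]
r5 m[P→φ5] = [12, 22, 18]
r5 m[H→φ0] = [14, 14, 24]
r5 m[H→φ1] = [19, 20, 22]
r5 m[H→φ3] = [18, 14, 21]
r5 m[H→φ5] = [18, 12, 20]
r5 m[S→φ1] = [7, 5, 3]
r5 m[S→φ2] = [6, 5, 4]
r5 m[R→φ2] = [7, 5, 9]
r5 m[R→φ4] = [0, 5, 5]
r6 m[φ0→P] = [16, 20, 15]
r6 m[φ0→H] = [19, 14, 13]
r6 m[φ1→H] = [6, 3, 8]
r6 m[φ1→S] = [21, 20, 20]
r6 m[φ2→S] = [12, 11, 7]
r6 m[φ2→R] = [4, 9, 9]
r6 m[φ3→P] = [15, 21, 20]
r6 m[φ3→H] = [13, 14, 17]
r6 m[φ4→P] = [3, 5, 6]
r6 m[φ4→R] = [17, 15, 22]
r6 m[φ5→P] = [19, 14, 21]
r6 m[φ5→H] = [15, 19, 19]
r6 m[P→φ0] = [37, 40, 47]
r6 m[P→φ3] = [38, 39, 42]
r6 m[P→φ4] = [50, 55, 56]
r6 m[P→φ5] = [34, 46, 41]
r6 m[H→φ0] = [34, 36, 44]
r6 m[H→φ1] = [47, 47, 49]
r6 m[H→φ3] = [40, 36, 40]
r6 m[H→φ5] = [38, 31, 38]
r6 m[S→φ1] = [12, 11, 7]
r6 m[S→φ2] = [21, 20, 20]
r6 m[R→φ2] = [17, 15, 22]
r6 m[R→φ4] = [4, 9, 9]
r7 m[φ0→P] = [38, 42, 35]
r7 m[φ0→H] = [44, 39, 38]
r7 m[φ1→H] = [11, 7, 14]
r7 m[φ1→S] = [49, 48, 47]
r7 m[φ2→S] = [22, 21, 17]
r7 m[φ2→R] = [20, 25, 24]
r7 m[φ3→P] = [37, 40, 42]
r7 m[φ3→H] = [38, 39, 39]
r7 m[φ4→P] = [7, 9, 10]
r7 m[φ4→R] = [53, 51, 57]
r7 m[φ5→P] = [38, 33, 40]
r7 m[φ5→H] = [37, 41, 41]
r7 m[P→φ0] = [37, 40, 47]
r7 m[P→φ3] = [38, 39, 42]
r7 m[P→φ4] = [50, 55, 56]
r7 m[P→φ5] = [34, 46, 41]
r7 m[H→φ0] = [34, 36, 44]
r7 m[H→φ1] = [47, 47, 49]
r7 m[H→φ3] = [40, 36, 40]
r7 m[H→φ5] = [38, 31, 38]
r7 m[S→φ1] = [12, 11, 7]
r7 m[S→φ2] = [21, 20, 20]
r7 m[R→φ2] = [17, 15, 22]
r7 m[R→φ4] = [4, 9, 9]
r8 m[φ0→P] = [38, 42, 35]
r8 m[φ0→H] = [44, 39, 38]
r8 m[φ1→H] = [11, 7, 14]
r8 m[φ1→S] = [49, 48, 47]
r8 m[φ2→S] = [22, 21, 17]
r8 m[φ2→R] = [20, 25, 24]
r8 m[φ3→P] = [37, 40, 42]
r8 m[φ3→H] = [38, 39, 39]
r8 m[φ4→P] = [7, 9, 10]
r8 m[φ4→R] = [53, 51, 57]
r8 m[φ5→P] = [38, 33, 40]
r8 m[φ5→H] = [37, 41, 41]
r8 m[P→φ0] = [82, 82, 92]
r8 m[P→φ3] = [83, 84, 85]
r8 m[P→φ4] = [113, 115, 117]
r8 m[P→φ5] = [82, 91, 87]
r8 m[H→φ0] = [86, 87, 94]
r8 m[H→φ1] = [119, 119, 118]
r8 m[H→φ3] = [92, 87, 93]
r8 m[H→φ5] = [93, 85, 91]
r8 m[S→φ1] = [22, 21, 17]
r8 m[S→φ2] = [49, 48, 47]
r8 m[R→φ2] = [53, 51, 57]
r8 m[R→φ4] = [20, 25, 24]
r9 m[φ0→P] = [89, 93, 87]
r9 m[φ0→H] = [89, 84, 83]
r9 m[φ1→H] = [21, 17, 24]
r9 m[φ1→S] = [121, 120, 119]
r9 m[φ2→S] = [58, 57, 53]
r9 m[φ2→R] = [47, 52, 52]
r9 m[φ3→P] = [88, 93, 93]
r9 m[φ3→H] = [83, 84, 84]
r9 m[φ4→P] = [23, 25, 25]
r9 m[φ4→R] = [116, 114, 118]
r9 m[φ5→P] = [92, 87, 94]
r9 m[φ5→H] = [85, 89, 89]
r9 m[P→φ0] = [82, 82, 92]
r9 m[P→φ3] = [83, 84, 85]
r9 m[P→φ4] = [113, 115, 117]
r9 m[P→φ5] = [82, 91, 87]
r9 m[H→φ0] = [86, 87, 94]
r9 m[H→φ1] = [119, 119, 118]
r9 m[H→φ3] = [92, 87, 93]
r9 m[H→φ5] = [93, 85, 91]
r9 m[S→φ1] = [22, 21, 17]
r9 m[S→φ2] = [49, 48, 47]
r9 m[R→φ2] = [53, 51, 57]
r9 m[R→φ4] = [20, 25, 24]
r10 m[φ0→P] = [89, 93, 87]
r10 m[φ0→H] = [89, 84, 83]
r10 m[φ1→H] = [21, 17, 24]
r10 m[φ1→S] = [121, 120, 119]
r10 m[φ2→S] = [58, 57, 53]
r10 m[φ2→R] = [47, 52, 52]
r10 m[φ3→P] = [88, 93, 93]
r10 m[φ3→H] = [83, 84, 84]
r10 m[φ4→P] = [23, 25, 25]
r10 m[φ4→R] = [116, 114, 118]
r10 m[φ5→P] = [92, 87, 94]
r10 m[φ5→H] = [85, 89, 89]
r10 m[P→φ0] = [203, 205, 212]
r10 m[P→φ3] = [204, 205, 206]
r10 m[P→φ4] = [269, 273, 274]
r10 m[P→φ5] = [200, 211, 205]
r10 m[H→φ0] = [189, 190, 197]
r10 m[H→φ1] = [257, 257, 256]
r10 m[H→φ3] = [195, 190, 196]
r10 m[H→φ5] = [193, 185, 191]
r10 m[S→φ1] = [58, 57, 53]
r10 m[S→φ2] = [121, 120, 119]
r10 m[R→φ2] = [116, 114, 118]
r10 m[R→φ4] = [47, 52, 52]
no fixed point within 10 rounds

NOT CONVERGED within 10 rounds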